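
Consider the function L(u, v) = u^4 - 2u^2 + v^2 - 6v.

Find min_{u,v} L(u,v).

-10

L(u,v) separates as P(u) + Q(v), so its minimum is min P + min Q.
P'(u) = 4u(u - 1)(u + 1) vanishes at u ∈ {-1, 0, 1}; Q'(v) = 2v - 6 vanishes at v ∈ {3}.
Local minima of P (where P''>0): P(-1)=-1, P(1)=-1. Local minima of Q: Q(3)=-9.
So the global minimum of L is P(-1) + Q(3) = -1 − 9 = -10, attained at (-1, 3).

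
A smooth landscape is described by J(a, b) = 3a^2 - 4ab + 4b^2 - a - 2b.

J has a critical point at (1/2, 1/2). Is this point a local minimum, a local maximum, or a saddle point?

local minimum

The Hessian of J is constant: H = [[6, -4], [-4, 8]].
det(H) = 6·8 − (-4)² = 32.
det(H) > 0 and tr(H) = 14 > 0, so H is positive definite and the point is a local minimum.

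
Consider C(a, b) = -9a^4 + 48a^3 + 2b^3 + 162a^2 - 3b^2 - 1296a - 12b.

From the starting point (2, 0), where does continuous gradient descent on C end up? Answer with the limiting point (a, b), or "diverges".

(3, 2)

C is separable, so gradient descent decouples: a follows -∂C/∂a, b follows -∂C/∂b.
∂C/∂a = -36(a - 4)(a - 3)(a + 3); at a=2 this is -360, so a increases.
∂C/∂b = 6(b - 2)(b + 1); at b=0 this is -12, so b increases.
a converges to its nearest critical value 3 (a local min of the a-part); b converges to 2. The iterate converges to (3, 2).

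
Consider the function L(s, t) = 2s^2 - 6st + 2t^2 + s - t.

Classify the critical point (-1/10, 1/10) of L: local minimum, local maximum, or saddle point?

The Hessian of L is constant: H = [[4, -6], [-6, 4]].
det(H) = 4·4 − (-6)² = -20.
Since det(H) < 0, H is indefinite and the critical point is a saddle point.

saddle point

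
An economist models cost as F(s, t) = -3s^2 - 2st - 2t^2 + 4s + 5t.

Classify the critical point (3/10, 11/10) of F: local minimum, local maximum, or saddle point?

local maximum

The Hessian of F is constant: H = [[-6, -2], [-2, -4]].
det(H) = (-6)·(-4) − (-2)² = 20.
det(H) > 0 and tr(H) = -10 < 0, so H is negative definite and the point is a local maximum.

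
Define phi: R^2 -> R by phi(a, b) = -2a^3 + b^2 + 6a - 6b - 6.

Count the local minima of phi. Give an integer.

phi separates as a function of a plus a function of b, so ∇phi=0 decouples.
∂phi/∂a = -6(a - 1)(a + 1) = 0 at a ∈ {-1, 1}; ∂phi/∂b = 2(b - 3) = 0 at b ∈ {3}.
The Hessian is diagonal: diag(phi_aa, phi_bb). Second derivatives: phi_aa(-1)=12, phi_aa(1)=-12; phi_bb(3)=2.
Local minima occur where both diagonal entries positive: (-1, 3). Count: 1.

1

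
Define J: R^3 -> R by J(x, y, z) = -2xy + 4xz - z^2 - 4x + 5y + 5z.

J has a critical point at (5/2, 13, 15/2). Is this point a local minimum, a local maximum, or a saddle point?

The Hessian is constant: H = [[0, -2, 4], [-2, 0, 0], [4, 0, -2]].
Leading principal minors: Δ₁ = 0, Δ₂ = -4, Δ₃ = 8.
The minors fit neither the all-positive nor the alternating-sign pattern, so H is indefinite: a saddle point.

saddle point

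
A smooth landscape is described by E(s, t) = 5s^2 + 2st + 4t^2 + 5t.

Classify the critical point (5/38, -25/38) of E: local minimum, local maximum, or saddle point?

The Hessian of E is constant: H = [[10, 2], [2, 8]].
det(H) = 10·8 − 2² = 76.
det(H) > 0 and tr(H) = 18 > 0, so H is positive definite and the point is a local minimum.

local minimum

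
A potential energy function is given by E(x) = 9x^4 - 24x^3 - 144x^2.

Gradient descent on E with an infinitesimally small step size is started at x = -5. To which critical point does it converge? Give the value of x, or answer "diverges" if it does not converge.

-2

E'(x) = 36x(x - 4)(x + 2), so E'(-5) = -4860.
Gradient descent moves in the -E' direction, i.e. x is increasing.
The nearest critical point in that direction is x = -2, where E'' = 432 > 0 (a local minimum). The iterate converges there.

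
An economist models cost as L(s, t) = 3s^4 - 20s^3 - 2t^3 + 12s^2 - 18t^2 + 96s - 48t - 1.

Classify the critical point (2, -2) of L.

local maximum

The mixed partial ∂²L/∂s∂t is 0, so the Hessian at any point is diag(L_ss, L_tt) = diag(12(3s^2 - 10s + 2), -12(t + 3)).
At (2, -2): H = diag(-72, -12).
Both eigenvalues are negative, so H is negative definite: a local maximum.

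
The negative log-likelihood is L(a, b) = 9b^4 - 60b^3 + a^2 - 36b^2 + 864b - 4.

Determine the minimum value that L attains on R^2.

L(a,b) separates as P(a) + Q(b) − 4, so its minimum is min P + min Q − 4.
P'(a) = 2a vanishes at a ∈ {0}; Q'(b) = 36(b - 4)(b - 3)(b + 2) vanishes at b ∈ {-2, 3, 4}.
Local minima of P (where P''>0): P(0)=0. Local minima of Q: Q(-2)=-1248, Q(4)=1344.
So the global minimum of L is P(0) + Q(-2) − 4 = 0 − 1248 − 4 = -1252, attained at (0, -2).

-1252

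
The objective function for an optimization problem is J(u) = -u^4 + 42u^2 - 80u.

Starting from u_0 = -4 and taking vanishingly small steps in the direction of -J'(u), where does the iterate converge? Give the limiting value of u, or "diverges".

J'(u) = -4(u - 4)(u - 1)(u + 5), so J'(-4) = -160.
Gradient descent moves in the -J' direction, i.e. u is increasing.
The nearest critical point in that direction is u = 1, where J'' = 72 > 0 (a local minimum). The iterate converges there.

1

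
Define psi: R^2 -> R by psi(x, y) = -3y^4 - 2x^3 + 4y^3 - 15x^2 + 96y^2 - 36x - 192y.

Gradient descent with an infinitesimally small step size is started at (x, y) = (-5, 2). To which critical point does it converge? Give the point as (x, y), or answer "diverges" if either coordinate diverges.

psi is separable, so gradient descent decouples: x follows -∂psi/∂x, y follows -∂psi/∂y.
∂psi/∂x = -6(x + 2)(x + 3); at x=-5 this is -36, so x increases.
∂psi/∂y = -12(y - 4)(y - 1)(y + 4); at y=2 this is 144, so y decreases.
x converges to its nearest critical value -3 (a local min of the x-part); y converges to 1. The iterate converges to (-3, 1).

(-3, 1)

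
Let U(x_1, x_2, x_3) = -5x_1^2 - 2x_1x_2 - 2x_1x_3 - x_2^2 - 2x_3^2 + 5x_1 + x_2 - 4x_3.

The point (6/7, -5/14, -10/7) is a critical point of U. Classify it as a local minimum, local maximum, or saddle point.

local maximum

The Hessian is constant: H = [[-10, -2, -2], [-2, -2, 0], [-2, 0, -4]].
Leading principal minors: Δ₁ = -10, Δ₂ = 16, Δ₃ = -56.
The minors alternate sign starting negative (−, +, −), so H is negative definite: a local maximum.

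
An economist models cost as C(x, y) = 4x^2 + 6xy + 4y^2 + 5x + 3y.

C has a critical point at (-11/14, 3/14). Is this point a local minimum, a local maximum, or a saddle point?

local minimum

The Hessian of C is constant: H = [[8, 6], [6, 8]].
det(H) = 8·8 − 6² = 28.
det(H) > 0 and tr(H) = 16 > 0, so H is positive definite and the point is a local minimum.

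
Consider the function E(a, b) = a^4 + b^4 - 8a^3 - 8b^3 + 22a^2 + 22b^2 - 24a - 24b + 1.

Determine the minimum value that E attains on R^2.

E(a,b) separates as P(a) + Q(b) + 1, so its minimum is min P + min Q + 1.
P'(a) = 4(a - 3)(a - 2)(a - 1) vanishes at a ∈ {1, 2, 3}; Q'(b) = 4(b - 3)(b - 2)(b - 1) vanishes at b ∈ {1, 2, 3}.
Local minima of P (where P''>0): P(1)=-9, P(3)=-9. Local minima of Q: Q(1)=-9, Q(3)=-9.
So the global minimum of E is P(1) + Q(1) + 1 = -9 − 9 + 1 = -17, attained at (1, 1).

-17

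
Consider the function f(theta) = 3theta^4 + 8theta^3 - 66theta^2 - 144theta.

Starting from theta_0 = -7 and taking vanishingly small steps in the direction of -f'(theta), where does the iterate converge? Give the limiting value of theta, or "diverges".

-4

f'(theta) = 12(theta - 3)(theta + 1)(theta + 4), so f'(-7) = -2160.
Gradient descent moves in the -f' direction, i.e. theta is increasing.
The nearest critical point in that direction is theta = -4, where f'' = 252 > 0 (a local minimum). The iterate converges there.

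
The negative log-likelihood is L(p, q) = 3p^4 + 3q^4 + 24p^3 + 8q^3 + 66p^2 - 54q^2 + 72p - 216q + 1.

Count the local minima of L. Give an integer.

L separates as a function of p plus a function of q, so ∇L=0 decouples.
∂L/∂p = 12(p + 1)(p + 2)(p + 3) = 0 at p ∈ {-3, -2, -1}; ∂L/∂q = 12(q - 3)(q + 2)(q + 3) = 0 at q ∈ {-3, -2, 3}.
The Hessian is diagonal: diag(L_pp, L_qq). Second derivatives: L_pp(-3)=24, L_pp(-2)=-12, L_pp(-1)=24; L_qq(-3)=72, L_qq(-2)=-60, L_qq(3)=360.
Local minima occur where both diagonal entries positive: (-3, -3), (-3, 3), (-1, -3), (-1, 3). Count: 4.

4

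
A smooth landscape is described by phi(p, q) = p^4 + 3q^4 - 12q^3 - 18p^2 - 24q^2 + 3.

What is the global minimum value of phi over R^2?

-462

phi(p,q) separates as A(p) + B(q) + 3, so its minimum is min A + min B + 3.
A'(p) = 4p(p - 3)(p + 3) vanishes at p ∈ {-3, 0, 3}; B'(q) = 12q(q - 4)(q + 1) vanishes at q ∈ {-1, 0, 4}.
Local minima of A (where A''>0): A(-3)=-81, A(3)=-81. Local minima of B: B(-1)=-9, B(4)=-384.
So the global minimum of phi is A(-3) + B(4) + 3 = -81 − 384 + 3 = -462, attained at (-3, 4).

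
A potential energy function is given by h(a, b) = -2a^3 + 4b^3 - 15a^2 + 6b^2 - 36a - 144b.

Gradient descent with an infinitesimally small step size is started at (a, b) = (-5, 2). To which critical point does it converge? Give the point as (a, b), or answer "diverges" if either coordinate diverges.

(-3, 3)

h is separable, so gradient descent decouples: a follows -∂h/∂a, b follows -∂h/∂b.
∂h/∂a = -6(a + 2)(a + 3); at a=-5 this is -36, so a increases.
∂h/∂b = 12(b - 3)(b + 4); at b=2 this is -72, so b increases.
a converges to its nearest critical value -3 (a local min of the a-part); b converges to 3. The iterate converges to (-3, 3).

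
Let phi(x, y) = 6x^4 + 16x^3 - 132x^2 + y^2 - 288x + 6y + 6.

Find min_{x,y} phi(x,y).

-1137

phi(x,y) separates as P(x) + Q(y) + 6, so its minimum is min P + min Q + 6.
P'(x) = 24(x - 3)(x + 1)(x + 4) vanishes at x ∈ {-4, -1, 3}; Q'(y) = 2y + 6 vanishes at y ∈ {-3}.
Local minima of P (where P''>0): P(-4)=-448, P(3)=-1134. Local minima of Q: Q(-3)=-9.
So the global minimum of phi is P(3) + Q(-3) + 6 = -1134 − 9 + 6 = -1137, attained at (3, -3).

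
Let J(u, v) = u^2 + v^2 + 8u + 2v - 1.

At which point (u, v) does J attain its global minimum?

(-4, -1)

J(u,v) separates as P(u) + Q(v) − 1, so its minimum is min P + min Q − 1.
P'(u) = 2u + 8 vanishes at u ∈ {-4}; Q'(v) = 2v + 2 vanishes at v ∈ {-1}.
Local minima of P (where P''>0): P(-4)=-16. Local minima of Q: Q(-1)=-1.
So the global minimum of J is P(-4) + Q(-1) − 1 = -16 − 1 − 1 = -18, attained at (-4, -1).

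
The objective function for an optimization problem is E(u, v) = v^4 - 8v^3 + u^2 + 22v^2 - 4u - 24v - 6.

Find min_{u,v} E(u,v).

E(u,v) separates as P(u) + Q(v) − 6, so its minimum is min P + min Q − 6.
P'(u) = 2u - 4 vanishes at u ∈ {2}; Q'(v) = 4(v - 3)(v - 2)(v - 1) vanishes at v ∈ {1, 2, 3}.
Local minima of P (where P''>0): P(2)=-4. Local minima of Q: Q(1)=-9, Q(3)=-9.
So the global minimum of E is P(2) + Q(1) − 6 = -4 − 9 − 6 = -19, attained at (2, 1).

-19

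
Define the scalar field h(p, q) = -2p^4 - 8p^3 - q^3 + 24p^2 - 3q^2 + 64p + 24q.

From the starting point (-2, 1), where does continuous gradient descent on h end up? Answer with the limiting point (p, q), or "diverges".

h is separable, so gradient descent decouples: p follows -∂h/∂p, q follows -∂h/∂q.
∂h/∂p = -8(p - 2)(p + 1)(p + 4); at p=-2 this is -64, so p increases.
∂h/∂q = -3(q - 2)(q + 4); at q=1 this is 15, so q decreases.
p converges to its nearest critical value -1 (a local min of the p-part); q converges to -4. The iterate converges to (-1, -4).

(-1, -4)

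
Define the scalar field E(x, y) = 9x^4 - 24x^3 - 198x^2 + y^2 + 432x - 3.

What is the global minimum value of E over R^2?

E(x,y) separates as P(x) + Q(y) − 3, so its minimum is min P + min Q − 3.
P'(x) = 36(x - 4)(x - 1)(x + 3) vanishes at x ∈ {-3, 1, 4}; Q'(y) = 2y vanishes at y ∈ {0}.
Local minima of P (where P''>0): P(-3)=-1701, P(4)=-672. Local minima of Q: Q(0)=0.
So the global minimum of E is P(-3) + Q(0) − 3 = -1701 + 0 − 3 = -1704, attained at (-3, 0).

-1704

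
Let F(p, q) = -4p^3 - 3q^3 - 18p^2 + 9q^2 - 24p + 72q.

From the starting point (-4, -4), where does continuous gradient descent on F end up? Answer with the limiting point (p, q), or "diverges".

(-2, -2)

F is separable, so gradient descent decouples: p follows -∂F/∂p, q follows -∂F/∂q.
∂F/∂p = -12(p + 1)(p + 2); at p=-4 this is -72, so p increases.
∂F/∂q = -9(q - 4)(q + 2); at q=-4 this is -144, so q increases.
p converges to its nearest critical value -2 (a local min of the p-part); q converges to -2. The iterate converges to (-2, -2).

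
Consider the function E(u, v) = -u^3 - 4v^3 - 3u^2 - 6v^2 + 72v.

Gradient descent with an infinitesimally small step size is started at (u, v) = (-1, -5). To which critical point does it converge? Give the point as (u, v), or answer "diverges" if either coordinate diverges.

E is separable, so gradient descent decouples: u follows -∂E/∂u, v follows -∂E/∂v.
∂E/∂u = -3u(u + 2); at u=-1 this is 3, so u decreases.
∂E/∂v = -12(v - 2)(v + 3); at v=-5 this is -168, so v increases.
u converges to its nearest critical value -2 (a local min of the u-part); v converges to -3. The iterate converges to (-2, -3).

(-2, -3)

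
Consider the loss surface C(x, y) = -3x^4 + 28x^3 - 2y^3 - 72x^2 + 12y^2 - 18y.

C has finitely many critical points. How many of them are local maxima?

2

C separates as a function of x plus a function of y, so ∇C=0 decouples.
∂C/∂x = -12x(x - 4)(x - 3) = 0 at x ∈ {0, 3, 4}; ∂C/∂y = -6(y - 3)(y - 1) = 0 at y ∈ {1, 3}.
The Hessian is diagonal: diag(C_xx, C_yy). Second derivatives: C_xx(0)=-144, C_xx(3)=36, C_xx(4)=-48; C_yy(1)=12, C_yy(3)=-12.
Local maxima occur where both diagonal entries negative: (0, 3), (4, 3). Count: 2.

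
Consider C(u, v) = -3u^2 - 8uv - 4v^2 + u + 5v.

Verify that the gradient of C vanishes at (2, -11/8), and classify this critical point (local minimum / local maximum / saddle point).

∇C = (-6u - 8v + 1, -8u - 8v + 5); substituting (2, -11/8) gives ∇C = (0, 0), so (2, -11/8) is indeed a critical point.
The Hessian of C is constant: H = [[-6, -8], [-8, -8]].
det(H) = (-6)·(-8) − (-8)² = -16.
Since det(H) < 0, H is indefinite and the critical point is a saddle point.

saddle point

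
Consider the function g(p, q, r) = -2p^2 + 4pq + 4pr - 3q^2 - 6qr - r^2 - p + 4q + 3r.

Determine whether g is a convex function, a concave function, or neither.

neither

g is quadratic, so its Hessian is the constant matrix H = [[-4, 4, 4], [4, -6, -6], [4, -6, -2]].
Leading principal minors: -4, 8, 32.
Neither pattern holds ⇒ H is indefinite ⇒ neither convex nor concave.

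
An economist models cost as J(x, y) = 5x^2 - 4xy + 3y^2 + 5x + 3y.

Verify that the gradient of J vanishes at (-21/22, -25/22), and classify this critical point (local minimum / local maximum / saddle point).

local minimum

∇J = (10x - 4y + 5, -4x + 6y + 3); substituting (-21/22, -25/22) gives ∇J = (0, 0), so (-21/22, -25/22) is indeed a critical point.
The Hessian of J is constant: H = [[10, -4], [-4, 6]].
det(H) = 10·6 − (-4)² = 44.
det(H) > 0 and tr(H) = 16 > 0, so H is positive definite and the point is a local minimum.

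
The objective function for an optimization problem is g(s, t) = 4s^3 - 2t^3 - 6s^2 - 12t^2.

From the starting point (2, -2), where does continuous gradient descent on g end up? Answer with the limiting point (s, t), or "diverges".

(1, -4)

g is separable, so gradient descent decouples: s follows -∂g/∂s, t follows -∂g/∂t.
∂g/∂s = 12s(s - 1); at s=2 this is 24, so s decreases.
∂g/∂t = -6t(t + 4); at t=-2 this is 24, so t decreases.
s converges to its nearest critical value 1 (a local min of the s-part); t converges to -4. The iterate converges to (1, -4).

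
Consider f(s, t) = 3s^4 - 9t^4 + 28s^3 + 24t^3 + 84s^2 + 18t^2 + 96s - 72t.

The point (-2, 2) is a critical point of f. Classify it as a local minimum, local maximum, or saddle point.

The mixed partial ∂²f/∂s∂t is 0, so the Hessian at any point is diag(f_ss, f_tt) = diag(12(3s^2 + 14s + 14), 36(-3t^2 + 4t + 1)).
At (-2, 2): H = diag(-24, -108).
Both eigenvalues are negative, so H is negative definite: a local maximum.

local maximum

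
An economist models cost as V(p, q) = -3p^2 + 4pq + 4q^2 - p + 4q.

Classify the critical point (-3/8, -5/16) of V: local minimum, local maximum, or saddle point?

saddle point

The Hessian of V is constant: H = [[-6, 4], [4, 8]].
det(H) = (-6)·8 − 4² = -64.
Since det(H) < 0, H is indefinite and the critical point is a saddle point.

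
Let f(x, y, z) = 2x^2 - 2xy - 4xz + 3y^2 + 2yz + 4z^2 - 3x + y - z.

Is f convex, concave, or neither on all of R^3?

convex

f is quadratic, so its Hessian is the constant matrix H = [[4, -2, -4], [-2, 6, 2], [-4, 2, 8]].
Leading principal minors: 4, 20, 80.
All positive ⇒ H ≻ 0 ⇒ convex.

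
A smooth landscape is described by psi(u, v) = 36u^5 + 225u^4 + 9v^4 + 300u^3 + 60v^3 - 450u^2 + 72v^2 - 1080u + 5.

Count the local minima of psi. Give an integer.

psi separates as a function of u plus a function of v, so ∇psi=0 decouples.
∂psi/∂u = 180(u - 1)(u + 1)(u + 2)(u + 3) = 0 at u ∈ {-3, -2, -1, 1}; ∂psi/∂v = 36v(v + 1)(v + 4) = 0 at v ∈ {-4, -1, 0}.
The Hessian is diagonal: diag(psi_uu, psi_vv). Second derivatives: psi_uu(-3)=-1440, psi_uu(-2)=540, psi_uu(-1)=-720, psi_uu(1)=4320; psi_vv(-4)=432, psi_vv(-1)=-108, psi_vv(0)=144.
Local minima occur where both diagonal entries positive: (-2, -4), (-2, 0), (1, -4), (1, 0). Count: 4.

4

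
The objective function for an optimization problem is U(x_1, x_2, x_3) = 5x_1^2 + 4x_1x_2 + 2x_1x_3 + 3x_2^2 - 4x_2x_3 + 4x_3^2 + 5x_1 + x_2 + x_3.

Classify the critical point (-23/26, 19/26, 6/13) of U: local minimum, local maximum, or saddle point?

local minimum

The Hessian is constant: H = [[10, 4, 2], [4, 6, -4], [2, -4, 8]].
Leading principal minors: Δ₁ = 10, Δ₂ = 44, Δ₃ = 104.
All leading minors are positive, so H is positive definite: a local minimum.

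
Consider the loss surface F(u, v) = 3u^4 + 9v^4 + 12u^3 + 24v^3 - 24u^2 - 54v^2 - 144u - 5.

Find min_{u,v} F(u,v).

F(u,v) separates as P(u) + Q(v) − 5, so its minimum is min P + min Q − 5.
P'(u) = 12(u - 2)(u + 2)(u + 3) vanishes at u ∈ {-3, -2, 2}; Q'(v) = 36v(v - 1)(v + 3) vanishes at v ∈ {-3, 0, 1}.
Local minima of P (where P''>0): P(-3)=135, P(2)=-240. Local minima of Q: Q(-3)=-405, Q(1)=-21.
So the global minimum of F is P(2) + Q(-3) − 5 = -240 − 405 − 5 = -650, attained at (2, -3).

-650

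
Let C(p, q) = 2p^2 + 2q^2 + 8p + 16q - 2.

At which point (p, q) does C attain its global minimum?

C(p,q) separates as A(p) + B(q) − 2, so its minimum is min A + min B − 2.
A'(p) = 4p + 8 vanishes at p ∈ {-2}; B'(q) = 4q + 16 vanishes at q ∈ {-4}.
Local minima of A (where A''>0): A(-2)=-8. Local minima of B: B(-4)=-32.
So the global minimum of C is A(-2) + B(-4) − 2 = -8 − 32 − 2 = -42, attained at (-2, -4).

(-2, -4)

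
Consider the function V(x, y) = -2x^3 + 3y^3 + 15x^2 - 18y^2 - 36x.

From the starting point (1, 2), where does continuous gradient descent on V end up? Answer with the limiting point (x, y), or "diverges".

V is separable, so gradient descent decouples: x follows -∂V/∂x, y follows -∂V/∂y.
∂V/∂x = -6(x - 3)(x - 2); at x=1 this is -12, so x increases.
∂V/∂y = 9y(y - 4); at y=2 this is -36, so y increases.
x converges to its nearest critical value 2 (a local min of the x-part); y converges to 4. The iterate converges to (2, 4).

(2, 4)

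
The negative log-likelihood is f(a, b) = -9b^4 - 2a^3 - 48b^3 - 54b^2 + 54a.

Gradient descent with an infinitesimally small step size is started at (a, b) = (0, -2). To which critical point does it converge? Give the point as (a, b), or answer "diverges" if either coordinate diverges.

f is separable, so gradient descent decouples: a follows -∂f/∂a, b follows -∂f/∂b.
∂f/∂a = -6(a - 3)(a + 3); at a=0 this is 54, so a decreases.
∂f/∂b = -36b(b + 1)(b + 3); at b=-2 this is -72, so b increases.
a converges to its nearest critical value -3 (a local min of the a-part); b converges to -1. The iterate converges to (-3, -1).

(-3, -1)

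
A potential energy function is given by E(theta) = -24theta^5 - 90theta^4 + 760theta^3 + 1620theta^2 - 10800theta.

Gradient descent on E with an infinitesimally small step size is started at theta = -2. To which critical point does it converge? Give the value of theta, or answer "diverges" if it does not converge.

E'(theta) = -120(theta - 3)(theta - 2)(theta + 3)(theta + 5), so E'(-2) = -7200.
Gradient descent moves in the -E' direction, i.e. theta is increasing.
The nearest critical point in that direction is theta = 2, where E'' = 4200 > 0 (a local minimum). The iterate converges there.

2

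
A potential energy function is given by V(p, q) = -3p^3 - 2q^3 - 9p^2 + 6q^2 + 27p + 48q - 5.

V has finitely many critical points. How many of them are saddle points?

2

V separates as a function of p plus a function of q, so ∇V=0 decouples.
∂V/∂p = -9(p - 1)(p + 3) = 0 at p ∈ {-3, 1}; ∂V/∂q = -6(q - 4)(q + 2) = 0 at q ∈ {-2, 4}.
The Hessian is diagonal: diag(V_pp, V_qq). Second derivatives: V_pp(-3)=36, V_pp(1)=-36; V_qq(-2)=36, V_qq(4)=-36.
Saddle points occur where the two diagonal entries have opposite signs: (-3, 4), (1, -2). Count: 2.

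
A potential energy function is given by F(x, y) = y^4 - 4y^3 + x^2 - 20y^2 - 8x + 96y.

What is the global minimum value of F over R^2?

F(x,y) separates as P(x) + Q(y), so its minimum is min P + min Q.
P'(x) = 2x - 8 vanishes at x ∈ {4}; Q'(y) = 4(y - 4)(y - 2)(y + 3) vanishes at y ∈ {-3, 2, 4}.
Local minima of P (where P''>0): P(4)=-16. Local minima of Q: Q(-3)=-279, Q(4)=64.
So the global minimum of F is P(4) + Q(-3) = -16 − 279 = -295, attained at (4, -3).

-295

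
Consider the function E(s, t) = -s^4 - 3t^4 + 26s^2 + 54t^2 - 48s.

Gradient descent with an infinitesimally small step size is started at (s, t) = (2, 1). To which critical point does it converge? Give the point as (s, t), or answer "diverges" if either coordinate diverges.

E is separable, so gradient descent decouples: s follows -∂E/∂s, t follows -∂E/∂t.
∂E/∂s = -4(s - 3)(s - 1)(s + 4); at s=2 this is 24, so s decreases.
∂E/∂t = -12t(t - 3)(t + 3); at t=1 this is 96, so t decreases.
s converges to its nearest critical value 1 (a local min of the s-part); t converges to 0. The iterate converges to (1, 0).

(1, 0)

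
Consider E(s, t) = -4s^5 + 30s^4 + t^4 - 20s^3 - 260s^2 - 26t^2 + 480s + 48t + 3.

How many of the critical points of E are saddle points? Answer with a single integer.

E separates as a function of s plus a function of t, so ∇E=0 decouples.
∂E/∂s = -20(s - 4)(s - 3)(s - 1)(s + 2) = 0 at s ∈ {-2, 1, 3, 4}; ∂E/∂t = 4(t - 3)(t - 1)(t + 4) = 0 at t ∈ {-4, 1, 3}.
The Hessian is diagonal: diag(E_ss, E_tt). Second derivatives: E_ss(-2)=1800, E_ss(1)=-360, E_ss(3)=200, E_ss(4)=-360; E_tt(-4)=140, E_tt(1)=-40, E_tt(3)=56.
Saddle points occur where the two diagonal entries have opposite signs: (-2, 1), (1, -4), (1, 3), (3, 1), (4, -4), (4, 3). Count: 6.

6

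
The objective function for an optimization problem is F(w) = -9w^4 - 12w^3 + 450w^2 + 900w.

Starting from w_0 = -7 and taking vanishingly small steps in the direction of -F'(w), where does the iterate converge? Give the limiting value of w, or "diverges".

F'(w) = -36(w - 5)(w + 1)(w + 5), so F'(-7) = 5184.
Gradient descent moves in the -F' direction, i.e. w is decreasing.
There is no critical point below w=-7, and F' keeps the same sign, so the iterate runs off to −∞.

diverges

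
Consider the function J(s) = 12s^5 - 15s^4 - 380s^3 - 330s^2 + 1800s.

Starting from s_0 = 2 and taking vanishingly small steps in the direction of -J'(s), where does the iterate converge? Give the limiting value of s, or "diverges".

5

J'(s) = 60(s - 5)(s - 1)(s + 2)(s + 3), so J'(2) = -3600.
Gradient descent moves in the -J' direction, i.e. s is increasing.
The nearest critical point in that direction is s = 5, where J'' = 13440 > 0 (a local minimum). The iterate converges there.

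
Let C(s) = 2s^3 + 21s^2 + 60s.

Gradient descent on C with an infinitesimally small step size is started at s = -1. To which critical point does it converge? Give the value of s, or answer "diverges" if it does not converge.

C'(s) = 6(s + 2)(s + 5), so C'(-1) = 24.
Gradient descent moves in the -C' direction, i.e. s is decreasing.
The nearest critical point in that direction is s = -2, where C'' = 18 > 0 (a local minimum). The iterate converges there.

-2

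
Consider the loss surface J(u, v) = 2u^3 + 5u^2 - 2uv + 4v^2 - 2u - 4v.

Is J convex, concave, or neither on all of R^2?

neither

The term 2u^3 is cubic, so the Hessian is not constant.
∂²J/∂u² = 12u + 10, which takes both signs as u varies (negative for sufficiently negative u). A diagonal entry of the Hessian changing sign means the Hessian is neither positive- nor negative-semidefinite on all of R^2.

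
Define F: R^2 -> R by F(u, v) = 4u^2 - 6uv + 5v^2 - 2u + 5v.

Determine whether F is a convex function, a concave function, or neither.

convex

F is quadratic, so its Hessian is the constant matrix H = [[8, -6], [-6, 10]].
det(H) = 44, tr(H) = 18.
det(H) > 0 and tr(H) > 0, so H is positive definite everywhere: convex.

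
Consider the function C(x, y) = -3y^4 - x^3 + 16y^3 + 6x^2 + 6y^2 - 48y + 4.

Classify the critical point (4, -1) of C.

The mixed partial ∂²C/∂x∂y is 0, so the Hessian at any point is diag(C_xx, C_yy) = diag(6(-x + 2), 12(-3y^2 + 8y + 1)).
At (4, -1): H = diag(-12, -120).
Both eigenvalues are negative, so H is negative definite: a local maximum.

local maximum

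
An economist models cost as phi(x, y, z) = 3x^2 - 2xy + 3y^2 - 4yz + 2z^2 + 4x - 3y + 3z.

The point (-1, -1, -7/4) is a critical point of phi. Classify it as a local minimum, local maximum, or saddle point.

local minimum

The Hessian is constant: H = [[6, -2, 0], [-2, 6, -4], [0, -4, 4]].
Leading principal minors: Δ₁ = 6, Δ₂ = 32, Δ₃ = 32.
All leading minors are positive, so H is positive definite: a local minimum.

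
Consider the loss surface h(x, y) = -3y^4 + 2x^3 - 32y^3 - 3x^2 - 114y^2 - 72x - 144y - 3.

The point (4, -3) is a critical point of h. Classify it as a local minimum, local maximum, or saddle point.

The mixed partial ∂²h/∂x∂y is 0, so the Hessian at any point is diag(h_xx, h_yy) = diag(6(2x - 1), -12(3y^2 + 16y + 19)).
At (4, -3): H = diag(42, 24).
Both eigenvalues are positive, so H is positive definite: a local minimum.

local minimum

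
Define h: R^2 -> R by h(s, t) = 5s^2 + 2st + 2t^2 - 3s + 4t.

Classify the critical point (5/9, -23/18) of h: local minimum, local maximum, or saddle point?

The Hessian of h is constant: H = [[10, 2], [2, 4]].
det(H) = 10·4 − 2² = 36.
det(H) > 0 and tr(H) = 14 > 0, so H is positive definite and the point is a local minimum.

local minimum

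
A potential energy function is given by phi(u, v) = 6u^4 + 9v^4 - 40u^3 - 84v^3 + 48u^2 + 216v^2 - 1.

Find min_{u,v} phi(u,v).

phi(u,v) separates as P(u) + Q(v) − 1, so its minimum is min P + min Q − 1.
P'(u) = 24u(u - 4)(u - 1) vanishes at u ∈ {0, 1, 4}; Q'(v) = 36v(v - 4)(v - 3) vanishes at v ∈ {0, 3, 4}.
Local minima of P (where P''>0): P(0)=0, P(4)=-256. Local minima of Q: Q(0)=0, Q(4)=384.
So the global minimum of phi is P(4) + Q(0) − 1 = -256 + 0 − 1 = -257, attained at (4, 0).

-257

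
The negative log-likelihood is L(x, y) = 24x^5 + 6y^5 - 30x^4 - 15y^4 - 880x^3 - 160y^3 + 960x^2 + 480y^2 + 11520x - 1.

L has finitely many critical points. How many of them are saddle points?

L separates as a function of x plus a function of y, so ∇L=0 decouples.
∂L/∂x = 120(x - 4)(x - 3)(x + 2)(x + 4) = 0 at x ∈ {-4, -2, 3, 4}; ∂L/∂y = 30y(y - 4)(y - 2)(y + 4) = 0 at y ∈ {-4, 0, 2, 4}.
The Hessian is diagonal: diag(L_xx, L_yy). Second derivatives: L_xx(-4)=-13440, L_xx(-2)=7200, L_xx(3)=-4200, L_xx(4)=5760; L_yy(-4)=-5760, L_yy(0)=960, L_yy(2)=-720, L_yy(4)=1920.
Saddle points occur where the two diagonal entries have opposite signs: (-4, 0), (-4, 4), (-2, -4), (-2, 2), (3, 0), (3, 4), (4, -4), (4, 2). Count: 8.

8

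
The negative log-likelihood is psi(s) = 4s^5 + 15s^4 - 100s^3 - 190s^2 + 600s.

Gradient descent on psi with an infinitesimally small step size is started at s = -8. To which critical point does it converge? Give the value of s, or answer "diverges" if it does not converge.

diverges

psi'(s) = 20(s - 3)(s - 1)(s + 2)(s + 5), so psi'(-8) = 35640.
Gradient descent moves in the -psi' direction, i.e. s is decreasing.
There is no critical point below s=-8, and psi' keeps the same sign, so the iterate runs off to −∞.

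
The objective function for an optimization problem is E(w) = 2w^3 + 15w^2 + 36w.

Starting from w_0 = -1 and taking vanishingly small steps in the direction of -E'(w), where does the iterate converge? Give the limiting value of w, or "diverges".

-2

E'(w) = 6(w + 2)(w + 3), so E'(-1) = 12.
Gradient descent moves in the -E' direction, i.e. w is decreasing.
The nearest critical point in that direction is w = -2, where E'' = 6 > 0 (a local minimum). The iterate converges there.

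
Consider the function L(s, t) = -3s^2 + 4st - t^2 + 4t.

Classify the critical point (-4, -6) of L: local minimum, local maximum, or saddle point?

saddle point

The Hessian of L is constant: H = [[-6, 4], [4, -2]].
det(H) = (-6)·(-2) − 4² = -4.
Since det(H) < 0, H is indefinite and the critical point is a saddle point.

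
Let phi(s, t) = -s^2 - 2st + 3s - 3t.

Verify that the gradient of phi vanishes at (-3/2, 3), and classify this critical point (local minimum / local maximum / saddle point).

saddle point

∇phi = (-2s - 2t + 3, -2s - 3); substituting (-3/2, 3) gives ∇phi = (0, 0), so (-3/2, 3) is indeed a critical point.
The Hessian of phi is constant: H = [[-2, -2], [-2, 0]].
det(H) = (-2)·0 − (-2)² = -4.
Since det(H) < 0, H is indefinite and the critical point is a saddle point.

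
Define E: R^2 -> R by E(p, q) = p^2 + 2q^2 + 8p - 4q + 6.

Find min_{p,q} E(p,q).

E(p,q) separates as A(p) + B(q) + 6, so its minimum is min A + min B + 6.
A'(p) = 2p + 8 vanishes at p ∈ {-4}; B'(q) = 4q - 4 vanishes at q ∈ {1}.
Local minima of A (where A''>0): A(-4)=-16. Local minima of B: B(1)=-2.
So the global minimum of E is A(-4) + B(1) + 6 = -16 − 2 + 6 = -12, attained at (-4, 1).

-12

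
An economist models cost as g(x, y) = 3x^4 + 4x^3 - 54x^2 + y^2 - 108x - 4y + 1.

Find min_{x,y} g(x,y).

-462

g(x,y) separates as P(x) + Q(y) + 1, so its minimum is min P + min Q + 1.
P'(x) = 12(x - 3)(x + 1)(x + 3) vanishes at x ∈ {-3, -1, 3}; Q'(y) = 2y - 4 vanishes at y ∈ {2}.
Local minima of P (where P''>0): P(-3)=-27, P(3)=-459. Local minima of Q: Q(2)=-4.
So the global minimum of g is P(3) + Q(2) + 1 = -459 − 4 + 1 = -462, attained at (3, 2).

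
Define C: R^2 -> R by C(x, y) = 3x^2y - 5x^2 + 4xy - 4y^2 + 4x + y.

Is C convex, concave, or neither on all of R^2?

neither

The term 3x^2y is cubic, so the Hessian is not constant.
∂²C/∂x² = 6y - 10, which takes both signs as y varies (negative for sufficiently negative y). A diagonal entry of the Hessian changing sign means the Hessian is neither positive- nor negative-semidefinite on all of R^2.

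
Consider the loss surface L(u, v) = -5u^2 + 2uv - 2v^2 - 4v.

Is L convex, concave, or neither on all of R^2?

concave

L is quadratic, so its Hessian is the constant matrix H = [[-10, 2], [2, -4]].
det(H) = 36, tr(H) = -14.
det(H) > 0 and tr(H) < 0, so H is negative definite everywhere: concave.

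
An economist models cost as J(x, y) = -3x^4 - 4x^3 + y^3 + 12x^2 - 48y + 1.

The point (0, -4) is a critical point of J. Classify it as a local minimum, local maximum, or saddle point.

The mixed partial ∂²J/∂x∂y is 0, so the Hessian at any point is diag(J_xx, J_yy) = diag(12(-3x^2 - 2x + 2), 6y).
At (0, -4): H = diag(24, -24).
The eigenvalues have opposite signs, so H is indefinite: a saddle point.

saddle point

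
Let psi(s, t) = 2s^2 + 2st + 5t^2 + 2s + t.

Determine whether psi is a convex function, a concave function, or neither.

convex

psi is quadratic, so its Hessian is the constant matrix H = [[4, 2], [2, 10]].
det(H) = 36, tr(H) = 14.
det(H) > 0 and tr(H) > 0, so H is positive definite everywhere: convex.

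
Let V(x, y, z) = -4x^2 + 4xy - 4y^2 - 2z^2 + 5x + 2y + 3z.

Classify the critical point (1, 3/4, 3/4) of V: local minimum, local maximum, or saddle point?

The Hessian is constant: H = [[-8, 4, 0], [4, -8, 0], [0, 0, -4]].
Leading principal minors: Δ₁ = -8, Δ₂ = 48, Δ₃ = -192.
The minors alternate sign starting negative (−, +, −), so H is negative definite: a local maximum.

local maximum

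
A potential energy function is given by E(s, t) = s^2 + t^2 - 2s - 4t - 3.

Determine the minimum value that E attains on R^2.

E(s,t) separates as P(s) + Q(t) − 3, so its minimum is min P + min Q − 3.
P'(s) = 2s - 2 vanishes at s ∈ {1}; Q'(t) = 2(t - 2) vanishes at t ∈ {2}.
Local minima of P (where P''>0): P(1)=-1. Local minima of Q: Q(2)=-4.
So the global minimum of E is P(1) + Q(2) − 3 = -1 − 4 − 3 = -8, attained at (1, 2).

-8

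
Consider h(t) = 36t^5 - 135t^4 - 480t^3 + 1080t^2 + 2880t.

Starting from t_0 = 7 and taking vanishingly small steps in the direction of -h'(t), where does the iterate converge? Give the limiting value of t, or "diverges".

h'(t) = 180(t - 4)(t - 2)(t + 1)(t + 2), so h'(7) = 194400.
Gradient descent moves in the -h' direction, i.e. t is decreasing.
The nearest critical point in that direction is t = 4, where h'' = 10800 > 0 (a local minimum). The iterate converges there.

4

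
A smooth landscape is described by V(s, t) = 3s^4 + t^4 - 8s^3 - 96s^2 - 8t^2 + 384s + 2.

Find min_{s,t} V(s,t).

-1806

V(s,t) separates as P(s) + Q(t) + 2, so its minimum is min P + min Q + 2.
P'(s) = 12(s - 4)(s - 2)(s + 4) vanishes at s ∈ {-4, 2, 4}; Q'(t) = 4t(t - 2)(t + 2) vanishes at t ∈ {-2, 0, 2}.
Local minima of P (where P''>0): P(-4)=-1792, P(4)=256. Local minima of Q: Q(-2)=-16, Q(2)=-16.
So the global minimum of V is P(-4) + Q(-2) + 2 = -1792 − 16 + 2 = -1806, attained at (-4, -2).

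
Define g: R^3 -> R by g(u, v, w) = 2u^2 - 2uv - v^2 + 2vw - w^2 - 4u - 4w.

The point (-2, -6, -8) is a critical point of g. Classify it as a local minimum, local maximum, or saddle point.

saddle point

The Hessian is constant: H = [[4, -2, 0], [-2, -2, 2], [0, 2, -2]].
Leading principal minors: Δ₁ = 4, Δ₂ = -12, Δ₃ = 8.
The minors fit neither the all-positive nor the alternating-sign pattern, so H is indefinite: a saddle point.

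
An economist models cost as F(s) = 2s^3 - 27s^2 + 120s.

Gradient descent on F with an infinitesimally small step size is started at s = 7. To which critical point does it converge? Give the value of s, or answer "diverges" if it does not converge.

5

F'(s) = 6(s - 5)(s - 4), so F'(7) = 36.
Gradient descent moves in the -F' direction, i.e. s is decreasing.
The nearest critical point in that direction is s = 5, where F'' = 6 > 0 (a local minimum). The iterate converges there.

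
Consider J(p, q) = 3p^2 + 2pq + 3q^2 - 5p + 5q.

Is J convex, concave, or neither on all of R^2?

J is quadratic, so its Hessian is the constant matrix H = [[6, 2], [2, 6]].
det(H) = 32, tr(H) = 12.
det(H) > 0 and tr(H) > 0, so H is positive definite everywhere: convex.

convex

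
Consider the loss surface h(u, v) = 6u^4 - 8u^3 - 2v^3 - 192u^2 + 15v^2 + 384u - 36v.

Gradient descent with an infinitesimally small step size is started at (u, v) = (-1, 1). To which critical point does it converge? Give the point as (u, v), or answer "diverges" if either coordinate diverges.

(-4, 2)

h is separable, so gradient descent decouples: u follows -∂h/∂u, v follows -∂h/∂v.
∂h/∂u = 24(u - 4)(u - 1)(u + 4); at u=-1 this is 720, so u decreases.
∂h/∂v = -6(v - 3)(v - 2); at v=1 this is -12, so v increases.
u converges to its nearest critical value -4 (a local min of the u-part); v converges to 2. The iterate converges to (-4, 2).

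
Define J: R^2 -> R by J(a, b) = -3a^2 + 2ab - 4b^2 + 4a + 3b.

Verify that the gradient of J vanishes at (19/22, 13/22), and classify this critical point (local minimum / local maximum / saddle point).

local maximum

∇J = (-6a + 2b + 4, 2a - 8b + 3); substituting (19/22, 13/22) gives ∇J = (0, 0), so (19/22, 13/22) is indeed a critical point.
The Hessian of J is constant: H = [[-6, 2], [2, -8]].
det(H) = (-6)·(-8) − 2² = 44.
det(H) > 0 and tr(H) = -14 < 0, so H is negative definite and the point is a local maximum.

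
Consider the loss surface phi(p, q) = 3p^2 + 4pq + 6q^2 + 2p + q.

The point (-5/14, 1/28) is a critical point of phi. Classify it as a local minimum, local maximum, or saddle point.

The Hessian of phi is constant: H = [[6, 4], [4, 12]].
det(H) = 6·12 − 4² = 56.
det(H) > 0 and tr(H) = 18 > 0, so H is positive definite and the point is a local minimum.

local minimum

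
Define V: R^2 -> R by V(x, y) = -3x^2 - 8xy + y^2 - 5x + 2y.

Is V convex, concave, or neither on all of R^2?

V is quadratic, so its Hessian is the constant matrix H = [[-6, -8], [-8, 2]].
det(H) = -76, tr(H) = -4.
det(H) < 0, so H is indefinite: neither convex nor concave.

neither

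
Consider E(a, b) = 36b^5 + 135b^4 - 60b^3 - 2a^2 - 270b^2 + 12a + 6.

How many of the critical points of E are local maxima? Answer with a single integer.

2

E separates as a function of a plus a function of b, so ∇E=0 decouples.
∂E/∂a = -4(a - 3) = 0 at a ∈ {3}; ∂E/∂b = 180b(b - 1)(b + 1)(b + 3) = 0 at b ∈ {-3, -1, 0, 1}.
The Hessian is diagonal: diag(E_aa, E_bb). Second derivatives: E_aa(3)=-4; E_bb(-3)=-4320, E_bb(-1)=720, E_bb(0)=-540, E_bb(1)=1440.
Local maxima occur where both diagonal entries negative: (3, -3), (3, 0). Count: 2.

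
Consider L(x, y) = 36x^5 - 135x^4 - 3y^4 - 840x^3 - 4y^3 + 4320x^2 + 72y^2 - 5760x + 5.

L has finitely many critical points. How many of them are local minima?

2

L separates as a function of x plus a function of y, so ∇L=0 decouples.
∂L/∂x = 180(x - 4)(x - 2)(x - 1)(x + 4) = 0 at x ∈ {-4, 1, 2, 4}; ∂L/∂y = -12y(y - 3)(y + 4) = 0 at y ∈ {-4, 0, 3}.
The Hessian is diagonal: diag(L_xx, L_yy). Second derivatives: L_xx(-4)=-43200, L_xx(1)=2700, L_xx(2)=-2160, L_xx(4)=8640; L_yy(-4)=-336, L_yy(0)=144, L_yy(3)=-252.
Local minima occur where both diagonal entries positive: (1, 0), (4, 0). Count: 2.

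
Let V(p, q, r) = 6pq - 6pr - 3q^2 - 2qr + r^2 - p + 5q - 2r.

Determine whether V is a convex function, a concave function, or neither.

V is quadratic, so its Hessian is the constant matrix H = [[0, 6, -6], [6, -6, -2], [-6, -2, 2]].
Leading principal minors: 0, -36, 288.
Neither pattern holds ⇒ H is indefinite ⇒ neither convex nor concave.

neither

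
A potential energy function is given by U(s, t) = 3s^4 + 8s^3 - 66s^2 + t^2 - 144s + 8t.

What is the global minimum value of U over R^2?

-583

U(s,t) separates as P(s) + Q(t), so its minimum is min P + min Q.
P'(s) = 12(s - 3)(s + 1)(s + 4) vanishes at s ∈ {-4, -1, 3}; Q'(t) = 2(t + 4) vanishes at t ∈ {-4}.
Local minima of P (where P''>0): P(-4)=-224, P(3)=-567. Local minima of Q: Q(-4)=-16.
So the global minimum of U is P(3) + Q(-4) = -567 − 16 = -583, attained at (3, -4).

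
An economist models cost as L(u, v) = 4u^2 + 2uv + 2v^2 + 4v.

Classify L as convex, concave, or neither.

convex

L is quadratic, so its Hessian is the constant matrix H = [[8, 2], [2, 4]].
det(H) = 28, tr(H) = 12.
det(H) > 0 and tr(H) > 0, so H is positive definite everywhere: convex.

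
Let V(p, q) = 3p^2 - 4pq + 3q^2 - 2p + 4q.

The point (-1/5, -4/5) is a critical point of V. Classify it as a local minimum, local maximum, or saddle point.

The Hessian of V is constant: H = [[6, -4], [-4, 6]].
det(H) = 6·6 − (-4)² = 20.
det(H) > 0 and tr(H) = 12 > 0, so H is positive definite and the point is a local minimum.

local minimum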